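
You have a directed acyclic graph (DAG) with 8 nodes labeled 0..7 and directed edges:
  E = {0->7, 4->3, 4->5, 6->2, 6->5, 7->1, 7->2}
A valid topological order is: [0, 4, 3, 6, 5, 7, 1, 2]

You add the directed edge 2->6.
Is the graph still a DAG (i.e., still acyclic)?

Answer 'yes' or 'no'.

Given toposort: [0, 4, 3, 6, 5, 7, 1, 2]
Position of 2: index 7; position of 6: index 3
New edge 2->6: backward (u after v in old order)
Backward edge: old toposort is now invalid. Check if this creates a cycle.
Does 6 already reach 2? Reachable from 6: [2, 5, 6]. YES -> cycle!
Still a DAG? no

Answer: no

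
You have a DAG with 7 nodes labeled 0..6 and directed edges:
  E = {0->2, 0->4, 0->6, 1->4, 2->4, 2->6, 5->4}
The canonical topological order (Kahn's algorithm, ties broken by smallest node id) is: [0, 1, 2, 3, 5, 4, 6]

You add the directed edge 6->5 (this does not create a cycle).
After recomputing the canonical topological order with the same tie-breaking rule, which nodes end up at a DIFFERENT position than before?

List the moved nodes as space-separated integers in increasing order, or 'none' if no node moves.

Old toposort: [0, 1, 2, 3, 5, 4, 6]
Added edge 6->5
Recompute Kahn (smallest-id tiebreak):
  initial in-degrees: [0, 0, 1, 0, 4, 1, 2]
  ready (indeg=0): [0, 1, 3]
  pop 0: indeg[2]->0; indeg[4]->3; indeg[6]->1 | ready=[1, 2, 3] | order so far=[0]
  pop 1: indeg[4]->2 | ready=[2, 3] | order so far=[0, 1]
  pop 2: indeg[4]->1; indeg[6]->0 | ready=[3, 6] | order so far=[0, 1, 2]
  pop 3: no out-edges | ready=[6] | order so far=[0, 1, 2, 3]
  pop 6: indeg[5]->0 | ready=[5] | order so far=[0, 1, 2, 3, 6]
  pop 5: indeg[4]->0 | ready=[4] | order so far=[0, 1, 2, 3, 6, 5]
  pop 4: no out-edges | ready=[] | order so far=[0, 1, 2, 3, 6, 5, 4]
New canonical toposort: [0, 1, 2, 3, 6, 5, 4]
Compare positions:
  Node 0: index 0 -> 0 (same)
  Node 1: index 1 -> 1 (same)
  Node 2: index 2 -> 2 (same)
  Node 3: index 3 -> 3 (same)
  Node 4: index 5 -> 6 (moved)
  Node 5: index 4 -> 5 (moved)
  Node 6: index 6 -> 4 (moved)
Nodes that changed position: 4 5 6

Answer: 4 5 6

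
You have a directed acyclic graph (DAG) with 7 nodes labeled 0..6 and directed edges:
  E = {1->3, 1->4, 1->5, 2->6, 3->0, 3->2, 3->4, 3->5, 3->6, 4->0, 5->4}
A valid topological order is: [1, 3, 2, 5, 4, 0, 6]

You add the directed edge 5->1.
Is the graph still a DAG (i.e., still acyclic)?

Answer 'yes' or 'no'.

Given toposort: [1, 3, 2, 5, 4, 0, 6]
Position of 5: index 3; position of 1: index 0
New edge 5->1: backward (u after v in old order)
Backward edge: old toposort is now invalid. Check if this creates a cycle.
Does 1 already reach 5? Reachable from 1: [0, 1, 2, 3, 4, 5, 6]. YES -> cycle!
Still a DAG? no

Answer: no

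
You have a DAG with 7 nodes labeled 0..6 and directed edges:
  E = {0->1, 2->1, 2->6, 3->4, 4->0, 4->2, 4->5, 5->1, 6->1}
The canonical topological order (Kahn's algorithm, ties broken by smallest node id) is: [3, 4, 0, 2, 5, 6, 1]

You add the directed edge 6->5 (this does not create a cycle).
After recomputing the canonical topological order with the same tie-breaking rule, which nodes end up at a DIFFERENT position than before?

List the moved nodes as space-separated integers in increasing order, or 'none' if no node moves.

Answer: 5 6

Derivation:
Old toposort: [3, 4, 0, 2, 5, 6, 1]
Added edge 6->5
Recompute Kahn (smallest-id tiebreak):
  initial in-degrees: [1, 4, 1, 0, 1, 2, 1]
  ready (indeg=0): [3]
  pop 3: indeg[4]->0 | ready=[4] | order so far=[3]
  pop 4: indeg[0]->0; indeg[2]->0; indeg[5]->1 | ready=[0, 2] | order so far=[3, 4]
  pop 0: indeg[1]->3 | ready=[2] | order so far=[3, 4, 0]
  pop 2: indeg[1]->2; indeg[6]->0 | ready=[6] | order so far=[3, 4, 0, 2]
  pop 6: indeg[1]->1; indeg[5]->0 | ready=[5] | order so far=[3, 4, 0, 2, 6]
  pop 5: indeg[1]->0 | ready=[1] | order so far=[3, 4, 0, 2, 6, 5]
  pop 1: no out-edges | ready=[] | order so far=[3, 4, 0, 2, 6, 5, 1]
New canonical toposort: [3, 4, 0, 2, 6, 5, 1]
Compare positions:
  Node 0: index 2 -> 2 (same)
  Node 1: index 6 -> 6 (same)
  Node 2: index 3 -> 3 (same)
  Node 3: index 0 -> 0 (same)
  Node 4: index 1 -> 1 (same)
  Node 5: index 4 -> 5 (moved)
  Node 6: index 5 -> 4 (moved)
Nodes that changed position: 5 6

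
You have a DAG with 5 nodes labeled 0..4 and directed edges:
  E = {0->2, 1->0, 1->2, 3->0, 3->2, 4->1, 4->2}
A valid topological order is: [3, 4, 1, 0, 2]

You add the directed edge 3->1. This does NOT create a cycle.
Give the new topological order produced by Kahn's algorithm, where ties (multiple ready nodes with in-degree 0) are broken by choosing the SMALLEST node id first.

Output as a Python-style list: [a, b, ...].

Answer: [3, 4, 1, 0, 2]

Derivation:
Old toposort: [3, 4, 1, 0, 2]
Added edge: 3->1
Position of 3 (0) < position of 1 (2). Old order still valid.
Run Kahn's algorithm (break ties by smallest node id):
  initial in-degrees: [2, 2, 4, 0, 0]
  ready (indeg=0): [3, 4]
  pop 3: indeg[0]->1; indeg[1]->1; indeg[2]->3 | ready=[4] | order so far=[3]
  pop 4: indeg[1]->0; indeg[2]->2 | ready=[1] | order so far=[3, 4]
  pop 1: indeg[0]->0; indeg[2]->1 | ready=[0] | order so far=[3, 4, 1]
  pop 0: indeg[2]->0 | ready=[2] | order so far=[3, 4, 1, 0]
  pop 2: no out-edges | ready=[] | order so far=[3, 4, 1, 0, 2]
  Result: [3, 4, 1, 0, 2]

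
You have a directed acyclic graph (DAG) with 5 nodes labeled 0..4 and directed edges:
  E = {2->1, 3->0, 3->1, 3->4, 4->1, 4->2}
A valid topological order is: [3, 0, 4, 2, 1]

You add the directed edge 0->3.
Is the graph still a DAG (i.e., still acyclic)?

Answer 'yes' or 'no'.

Given toposort: [3, 0, 4, 2, 1]
Position of 0: index 1; position of 3: index 0
New edge 0->3: backward (u after v in old order)
Backward edge: old toposort is now invalid. Check if this creates a cycle.
Does 3 already reach 0? Reachable from 3: [0, 1, 2, 3, 4]. YES -> cycle!
Still a DAG? no

Answer: no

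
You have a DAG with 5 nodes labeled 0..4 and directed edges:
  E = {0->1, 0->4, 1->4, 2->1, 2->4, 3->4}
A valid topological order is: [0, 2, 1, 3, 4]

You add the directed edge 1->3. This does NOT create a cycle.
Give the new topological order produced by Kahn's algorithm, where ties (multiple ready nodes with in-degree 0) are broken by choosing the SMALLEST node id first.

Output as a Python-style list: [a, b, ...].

Old toposort: [0, 2, 1, 3, 4]
Added edge: 1->3
Position of 1 (2) < position of 3 (3). Old order still valid.
Run Kahn's algorithm (break ties by smallest node id):
  initial in-degrees: [0, 2, 0, 1, 4]
  ready (indeg=0): [0, 2]
  pop 0: indeg[1]->1; indeg[4]->3 | ready=[2] | order so far=[0]
  pop 2: indeg[1]->0; indeg[4]->2 | ready=[1] | order so far=[0, 2]
  pop 1: indeg[3]->0; indeg[4]->1 | ready=[3] | order so far=[0, 2, 1]
  pop 3: indeg[4]->0 | ready=[4] | order so far=[0, 2, 1, 3]
  pop 4: no out-edges | ready=[] | order so far=[0, 2, 1, 3, 4]
  Result: [0, 2, 1, 3, 4]

Answer: [0, 2, 1, 3, 4]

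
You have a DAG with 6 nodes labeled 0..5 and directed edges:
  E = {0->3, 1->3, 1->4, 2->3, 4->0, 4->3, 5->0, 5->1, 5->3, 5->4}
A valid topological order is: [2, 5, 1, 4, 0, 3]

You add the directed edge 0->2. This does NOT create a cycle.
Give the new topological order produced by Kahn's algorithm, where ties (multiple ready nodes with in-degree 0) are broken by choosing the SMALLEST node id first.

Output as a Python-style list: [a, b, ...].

Answer: [5, 1, 4, 0, 2, 3]

Derivation:
Old toposort: [2, 5, 1, 4, 0, 3]
Added edge: 0->2
Position of 0 (4) > position of 2 (0). Must reorder: 0 must now come before 2.
Run Kahn's algorithm (break ties by smallest node id):
  initial in-degrees: [2, 1, 1, 5, 2, 0]
  ready (indeg=0): [5]
  pop 5: indeg[0]->1; indeg[1]->0; indeg[3]->4; indeg[4]->1 | ready=[1] | order so far=[5]
  pop 1: indeg[3]->3; indeg[4]->0 | ready=[4] | order so far=[5, 1]
  pop 4: indeg[0]->0; indeg[3]->2 | ready=[0] | order so far=[5, 1, 4]
  pop 0: indeg[2]->0; indeg[3]->1 | ready=[2] | order so far=[5, 1, 4, 0]
  pop 2: indeg[3]->0 | ready=[3] | order so far=[5, 1, 4, 0, 2]
  pop 3: no out-edges | ready=[] | order so far=[5, 1, 4, 0, 2, 3]
  Result: [5, 1, 4, 0, 2, 3]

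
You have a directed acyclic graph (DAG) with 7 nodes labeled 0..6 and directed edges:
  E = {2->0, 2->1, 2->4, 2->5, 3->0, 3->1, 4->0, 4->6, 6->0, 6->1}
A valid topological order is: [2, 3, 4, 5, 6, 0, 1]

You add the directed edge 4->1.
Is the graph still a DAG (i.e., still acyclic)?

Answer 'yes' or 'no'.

Given toposort: [2, 3, 4, 5, 6, 0, 1]
Position of 4: index 2; position of 1: index 6
New edge 4->1: forward
Forward edge: respects the existing order. Still a DAG, same toposort still valid.
Still a DAG? yes

Answer: yes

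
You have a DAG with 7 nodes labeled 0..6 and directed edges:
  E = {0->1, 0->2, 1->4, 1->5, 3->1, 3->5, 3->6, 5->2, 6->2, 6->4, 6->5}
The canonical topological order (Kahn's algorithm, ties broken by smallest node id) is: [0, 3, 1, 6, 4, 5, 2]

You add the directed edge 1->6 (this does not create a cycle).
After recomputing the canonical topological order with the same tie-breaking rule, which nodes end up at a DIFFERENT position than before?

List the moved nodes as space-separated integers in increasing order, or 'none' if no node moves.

Answer: none

Derivation:
Old toposort: [0, 3, 1, 6, 4, 5, 2]
Added edge 1->6
Recompute Kahn (smallest-id tiebreak):
  initial in-degrees: [0, 2, 3, 0, 2, 3, 2]
  ready (indeg=0): [0, 3]
  pop 0: indeg[1]->1; indeg[2]->2 | ready=[3] | order so far=[0]
  pop 3: indeg[1]->0; indeg[5]->2; indeg[6]->1 | ready=[1] | order so far=[0, 3]
  pop 1: indeg[4]->1; indeg[5]->1; indeg[6]->0 | ready=[6] | order so far=[0, 3, 1]
  pop 6: indeg[2]->1; indeg[4]->0; indeg[5]->0 | ready=[4, 5] | order so far=[0, 3, 1, 6]
  pop 4: no out-edges | ready=[5] | order so far=[0, 3, 1, 6, 4]
  pop 5: indeg[2]->0 | ready=[2] | order so far=[0, 3, 1, 6, 4, 5]
  pop 2: no out-edges | ready=[] | order so far=[0, 3, 1, 6, 4, 5, 2]
New canonical toposort: [0, 3, 1, 6, 4, 5, 2]
Compare positions:
  Node 0: index 0 -> 0 (same)
  Node 1: index 2 -> 2 (same)
  Node 2: index 6 -> 6 (same)
  Node 3: index 1 -> 1 (same)
  Node 4: index 4 -> 4 (same)
  Node 5: index 5 -> 5 (same)
  Node 6: index 3 -> 3 (same)
Nodes that changed position: none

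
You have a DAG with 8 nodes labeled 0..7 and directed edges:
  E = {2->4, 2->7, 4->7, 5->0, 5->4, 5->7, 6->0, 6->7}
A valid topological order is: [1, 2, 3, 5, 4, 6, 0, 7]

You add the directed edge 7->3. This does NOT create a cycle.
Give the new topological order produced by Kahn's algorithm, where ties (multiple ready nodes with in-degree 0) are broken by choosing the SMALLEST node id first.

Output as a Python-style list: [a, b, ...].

Answer: [1, 2, 5, 4, 6, 0, 7, 3]

Derivation:
Old toposort: [1, 2, 3, 5, 4, 6, 0, 7]
Added edge: 7->3
Position of 7 (7) > position of 3 (2). Must reorder: 7 must now come before 3.
Run Kahn's algorithm (break ties by smallest node id):
  initial in-degrees: [2, 0, 0, 1, 2, 0, 0, 4]
  ready (indeg=0): [1, 2, 5, 6]
  pop 1: no out-edges | ready=[2, 5, 6] | order so far=[1]
  pop 2: indeg[4]->1; indeg[7]->3 | ready=[5, 6] | order so far=[1, 2]
  pop 5: indeg[0]->1; indeg[4]->0; indeg[7]->2 | ready=[4, 6] | order so far=[1, 2, 5]
  pop 4: indeg[7]->1 | ready=[6] | order so far=[1, 2, 5, 4]
  pop 6: indeg[0]->0; indeg[7]->0 | ready=[0, 7] | order so far=[1, 2, 5, 4, 6]
  pop 0: no out-edges | ready=[7] | order so far=[1, 2, 5, 4, 6, 0]
  pop 7: indeg[3]->0 | ready=[3] | order so far=[1, 2, 5, 4, 6, 0, 7]
  pop 3: no out-edges | ready=[] | order so far=[1, 2, 5, 4, 6, 0, 7, 3]
  Result: [1, 2, 5, 4, 6, 0, 7, 3]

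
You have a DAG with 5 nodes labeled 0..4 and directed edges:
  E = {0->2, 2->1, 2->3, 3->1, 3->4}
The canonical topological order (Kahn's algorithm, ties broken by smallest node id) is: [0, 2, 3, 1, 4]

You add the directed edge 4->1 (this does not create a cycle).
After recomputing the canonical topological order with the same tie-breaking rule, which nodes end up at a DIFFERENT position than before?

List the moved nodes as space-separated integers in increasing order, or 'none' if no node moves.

Answer: 1 4

Derivation:
Old toposort: [0, 2, 3, 1, 4]
Added edge 4->1
Recompute Kahn (smallest-id tiebreak):
  initial in-degrees: [0, 3, 1, 1, 1]
  ready (indeg=0): [0]
  pop 0: indeg[2]->0 | ready=[2] | order so far=[0]
  pop 2: indeg[1]->2; indeg[3]->0 | ready=[3] | order so far=[0, 2]
  pop 3: indeg[1]->1; indeg[4]->0 | ready=[4] | order so far=[0, 2, 3]
  pop 4: indeg[1]->0 | ready=[1] | order so far=[0, 2, 3, 4]
  pop 1: no out-edges | ready=[] | order so far=[0, 2, 3, 4, 1]
New canonical toposort: [0, 2, 3, 4, 1]
Compare positions:
  Node 0: index 0 -> 0 (same)
  Node 1: index 3 -> 4 (moved)
  Node 2: index 1 -> 1 (same)
  Node 3: index 2 -> 2 (same)
  Node 4: index 4 -> 3 (moved)
Nodes that changed position: 1 4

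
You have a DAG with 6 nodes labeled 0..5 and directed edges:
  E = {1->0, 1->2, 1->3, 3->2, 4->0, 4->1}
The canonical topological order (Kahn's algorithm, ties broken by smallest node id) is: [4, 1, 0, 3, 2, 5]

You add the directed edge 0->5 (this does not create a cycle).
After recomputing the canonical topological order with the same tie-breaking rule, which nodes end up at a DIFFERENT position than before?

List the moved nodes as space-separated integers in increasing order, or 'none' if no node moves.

Answer: none

Derivation:
Old toposort: [4, 1, 0, 3, 2, 5]
Added edge 0->5
Recompute Kahn (smallest-id tiebreak):
  initial in-degrees: [2, 1, 2, 1, 0, 1]
  ready (indeg=0): [4]
  pop 4: indeg[0]->1; indeg[1]->0 | ready=[1] | order so far=[4]
  pop 1: indeg[0]->0; indeg[2]->1; indeg[3]->0 | ready=[0, 3] | order so far=[4, 1]
  pop 0: indeg[5]->0 | ready=[3, 5] | order so far=[4, 1, 0]
  pop 3: indeg[2]->0 | ready=[2, 5] | order so far=[4, 1, 0, 3]
  pop 2: no out-edges | ready=[5] | order so far=[4, 1, 0, 3, 2]
  pop 5: no out-edges | ready=[] | order so far=[4, 1, 0, 3, 2, 5]
New canonical toposort: [4, 1, 0, 3, 2, 5]
Compare positions:
  Node 0: index 2 -> 2 (same)
  Node 1: index 1 -> 1 (same)
  Node 2: index 4 -> 4 (same)
  Node 3: index 3 -> 3 (same)
  Node 4: index 0 -> 0 (same)
  Node 5: index 5 -> 5 (same)
Nodes that changed position: none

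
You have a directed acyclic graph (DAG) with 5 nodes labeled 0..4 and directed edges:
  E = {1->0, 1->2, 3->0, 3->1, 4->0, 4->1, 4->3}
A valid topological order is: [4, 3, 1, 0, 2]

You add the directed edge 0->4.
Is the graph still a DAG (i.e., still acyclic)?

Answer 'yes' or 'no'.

Answer: no

Derivation:
Given toposort: [4, 3, 1, 0, 2]
Position of 0: index 3; position of 4: index 0
New edge 0->4: backward (u after v in old order)
Backward edge: old toposort is now invalid. Check if this creates a cycle.
Does 4 already reach 0? Reachable from 4: [0, 1, 2, 3, 4]. YES -> cycle!
Still a DAG? no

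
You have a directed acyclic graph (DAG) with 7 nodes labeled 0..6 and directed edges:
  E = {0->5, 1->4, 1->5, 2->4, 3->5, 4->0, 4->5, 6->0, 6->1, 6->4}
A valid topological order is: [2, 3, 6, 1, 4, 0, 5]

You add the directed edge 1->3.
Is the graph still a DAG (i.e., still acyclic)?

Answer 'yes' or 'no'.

Given toposort: [2, 3, 6, 1, 4, 0, 5]
Position of 1: index 3; position of 3: index 1
New edge 1->3: backward (u after v in old order)
Backward edge: old toposort is now invalid. Check if this creates a cycle.
Does 3 already reach 1? Reachable from 3: [3, 5]. NO -> still a DAG (reorder needed).
Still a DAG? yes

Answer: yes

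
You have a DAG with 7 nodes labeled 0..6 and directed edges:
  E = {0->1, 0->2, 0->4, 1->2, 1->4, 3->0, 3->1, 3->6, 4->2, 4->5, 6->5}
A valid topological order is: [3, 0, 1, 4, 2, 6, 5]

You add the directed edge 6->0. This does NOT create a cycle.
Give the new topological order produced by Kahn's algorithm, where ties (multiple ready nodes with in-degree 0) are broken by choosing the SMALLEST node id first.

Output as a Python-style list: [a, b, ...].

Old toposort: [3, 0, 1, 4, 2, 6, 5]
Added edge: 6->0
Position of 6 (5) > position of 0 (1). Must reorder: 6 must now come before 0.
Run Kahn's algorithm (break ties by smallest node id):
  initial in-degrees: [2, 2, 3, 0, 2, 2, 1]
  ready (indeg=0): [3]
  pop 3: indeg[0]->1; indeg[1]->1; indeg[6]->0 | ready=[6] | order so far=[3]
  pop 6: indeg[0]->0; indeg[5]->1 | ready=[0] | order so far=[3, 6]
  pop 0: indeg[1]->0; indeg[2]->2; indeg[4]->1 | ready=[1] | order so far=[3, 6, 0]
  pop 1: indeg[2]->1; indeg[4]->0 | ready=[4] | order so far=[3, 6, 0, 1]
  pop 4: indeg[2]->0; indeg[5]->0 | ready=[2, 5] | order so far=[3, 6, 0, 1, 4]
  pop 2: no out-edges | ready=[5] | order so far=[3, 6, 0, 1, 4, 2]
  pop 5: no out-edges | ready=[] | order so far=[3, 6, 0, 1, 4, 2, 5]
  Result: [3, 6, 0, 1, 4, 2, 5]

Answer: [3, 6, 0, 1, 4, 2, 5]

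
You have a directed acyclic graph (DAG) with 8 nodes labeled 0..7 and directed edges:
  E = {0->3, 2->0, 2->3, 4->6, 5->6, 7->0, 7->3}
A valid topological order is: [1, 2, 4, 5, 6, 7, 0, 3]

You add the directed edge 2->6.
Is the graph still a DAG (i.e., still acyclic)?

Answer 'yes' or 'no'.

Answer: yes

Derivation:
Given toposort: [1, 2, 4, 5, 6, 7, 0, 3]
Position of 2: index 1; position of 6: index 4
New edge 2->6: forward
Forward edge: respects the existing order. Still a DAG, same toposort still valid.
Still a DAG? yes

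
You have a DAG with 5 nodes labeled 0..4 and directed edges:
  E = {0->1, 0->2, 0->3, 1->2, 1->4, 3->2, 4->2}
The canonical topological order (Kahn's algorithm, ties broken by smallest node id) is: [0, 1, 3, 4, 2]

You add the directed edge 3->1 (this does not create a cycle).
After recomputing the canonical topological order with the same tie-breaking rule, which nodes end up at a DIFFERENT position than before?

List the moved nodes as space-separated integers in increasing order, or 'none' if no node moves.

Old toposort: [0, 1, 3, 4, 2]
Added edge 3->1
Recompute Kahn (smallest-id tiebreak):
  initial in-degrees: [0, 2, 4, 1, 1]
  ready (indeg=0): [0]
  pop 0: indeg[1]->1; indeg[2]->3; indeg[3]->0 | ready=[3] | order so far=[0]
  pop 3: indeg[1]->0; indeg[2]->2 | ready=[1] | order so far=[0, 3]
  pop 1: indeg[2]->1; indeg[4]->0 | ready=[4] | order so far=[0, 3, 1]
  pop 4: indeg[2]->0 | ready=[2] | order so far=[0, 3, 1, 4]
  pop 2: no out-edges | ready=[] | order so far=[0, 3, 1, 4, 2]
New canonical toposort: [0, 3, 1, 4, 2]
Compare positions:
  Node 0: index 0 -> 0 (same)
  Node 1: index 1 -> 2 (moved)
  Node 2: index 4 -> 4 (same)
  Node 3: index 2 -> 1 (moved)
  Node 4: index 3 -> 3 (same)
Nodes that changed position: 1 3

Answer: 1 3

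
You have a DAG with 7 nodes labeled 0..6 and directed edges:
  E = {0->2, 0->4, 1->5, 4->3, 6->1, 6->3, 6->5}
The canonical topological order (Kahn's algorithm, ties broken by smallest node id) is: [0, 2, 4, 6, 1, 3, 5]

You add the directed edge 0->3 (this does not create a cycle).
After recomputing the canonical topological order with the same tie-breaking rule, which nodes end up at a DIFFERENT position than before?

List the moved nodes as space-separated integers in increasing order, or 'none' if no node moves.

Answer: none

Derivation:
Old toposort: [0, 2, 4, 6, 1, 3, 5]
Added edge 0->3
Recompute Kahn (smallest-id tiebreak):
  initial in-degrees: [0, 1, 1, 3, 1, 2, 0]
  ready (indeg=0): [0, 6]
  pop 0: indeg[2]->0; indeg[3]->2; indeg[4]->0 | ready=[2, 4, 6] | order so far=[0]
  pop 2: no out-edges | ready=[4, 6] | order so far=[0, 2]
  pop 4: indeg[3]->1 | ready=[6] | order so far=[0, 2, 4]
  pop 6: indeg[1]->0; indeg[3]->0; indeg[5]->1 | ready=[1, 3] | order so far=[0, 2, 4, 6]
  pop 1: indeg[5]->0 | ready=[3, 5] | order so far=[0, 2, 4, 6, 1]
  pop 3: no out-edges | ready=[5] | order so far=[0, 2, 4, 6, 1, 3]
  pop 5: no out-edges | ready=[] | order so far=[0, 2, 4, 6, 1, 3, 5]
New canonical toposort: [0, 2, 4, 6, 1, 3, 5]
Compare positions:
  Node 0: index 0 -> 0 (same)
  Node 1: index 4 -> 4 (same)
  Node 2: index 1 -> 1 (same)
  Node 3: index 5 -> 5 (same)
  Node 4: index 2 -> 2 (same)
  Node 5: index 6 -> 6 (same)
  Node 6: index 3 -> 3 (same)
Nodes that changed position: none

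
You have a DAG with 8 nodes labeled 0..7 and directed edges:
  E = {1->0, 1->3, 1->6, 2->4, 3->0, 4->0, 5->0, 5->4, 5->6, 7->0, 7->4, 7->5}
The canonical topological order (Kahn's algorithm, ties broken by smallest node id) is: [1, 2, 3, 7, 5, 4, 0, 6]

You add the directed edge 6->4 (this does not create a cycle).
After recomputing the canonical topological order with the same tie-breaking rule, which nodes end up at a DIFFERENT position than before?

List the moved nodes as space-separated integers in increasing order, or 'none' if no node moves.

Old toposort: [1, 2, 3, 7, 5, 4, 0, 6]
Added edge 6->4
Recompute Kahn (smallest-id tiebreak):
  initial in-degrees: [5, 0, 0, 1, 4, 1, 2, 0]
  ready (indeg=0): [1, 2, 7]
  pop 1: indeg[0]->4; indeg[3]->0; indeg[6]->1 | ready=[2, 3, 7] | order so far=[1]
  pop 2: indeg[4]->3 | ready=[3, 7] | order so far=[1, 2]
  pop 3: indeg[0]->3 | ready=[7] | order so far=[1, 2, 3]
  pop 7: indeg[0]->2; indeg[4]->2; indeg[5]->0 | ready=[5] | order so far=[1, 2, 3, 7]
  pop 5: indeg[0]->1; indeg[4]->1; indeg[6]->0 | ready=[6] | order so far=[1, 2, 3, 7, 5]
  pop 6: indeg[4]->0 | ready=[4] | order so far=[1, 2, 3, 7, 5, 6]
  pop 4: indeg[0]->0 | ready=[0] | order so far=[1, 2, 3, 7, 5, 6, 4]
  pop 0: no out-edges | ready=[] | order so far=[1, 2, 3, 7, 5, 6, 4, 0]
New canonical toposort: [1, 2, 3, 7, 5, 6, 4, 0]
Compare positions:
  Node 0: index 6 -> 7 (moved)
  Node 1: index 0 -> 0 (same)
  Node 2: index 1 -> 1 (same)
  Node 3: index 2 -> 2 (same)
  Node 4: index 5 -> 6 (moved)
  Node 5: index 4 -> 4 (same)
  Node 6: index 7 -> 5 (moved)
  Node 7: index 3 -> 3 (same)
Nodes that changed position: 0 4 6

Answer: 0 4 6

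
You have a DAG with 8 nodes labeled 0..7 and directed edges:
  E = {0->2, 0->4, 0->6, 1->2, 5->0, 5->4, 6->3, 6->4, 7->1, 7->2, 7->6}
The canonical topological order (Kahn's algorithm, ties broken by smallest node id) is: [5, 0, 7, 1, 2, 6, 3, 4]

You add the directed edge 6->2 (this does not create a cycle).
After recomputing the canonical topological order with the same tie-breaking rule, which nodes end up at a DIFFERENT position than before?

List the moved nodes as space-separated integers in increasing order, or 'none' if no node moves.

Answer: 2 6

Derivation:
Old toposort: [5, 0, 7, 1, 2, 6, 3, 4]
Added edge 6->2
Recompute Kahn (smallest-id tiebreak):
  initial in-degrees: [1, 1, 4, 1, 3, 0, 2, 0]
  ready (indeg=0): [5, 7]
  pop 5: indeg[0]->0; indeg[4]->2 | ready=[0, 7] | order so far=[5]
  pop 0: indeg[2]->3; indeg[4]->1; indeg[6]->1 | ready=[7] | order so far=[5, 0]
  pop 7: indeg[1]->0; indeg[2]->2; indeg[6]->0 | ready=[1, 6] | order so far=[5, 0, 7]
  pop 1: indeg[2]->1 | ready=[6] | order so far=[5, 0, 7, 1]
  pop 6: indeg[2]->0; indeg[3]->0; indeg[4]->0 | ready=[2, 3, 4] | order so far=[5, 0, 7, 1, 6]
  pop 2: no out-edges | ready=[3, 4] | order so far=[5, 0, 7, 1, 6, 2]
  pop 3: no out-edges | ready=[4] | order so far=[5, 0, 7, 1, 6, 2, 3]
  pop 4: no out-edges | ready=[] | order so far=[5, 0, 7, 1, 6, 2, 3, 4]
New canonical toposort: [5, 0, 7, 1, 6, 2, 3, 4]
Compare positions:
  Node 0: index 1 -> 1 (same)
  Node 1: index 3 -> 3 (same)
  Node 2: index 4 -> 5 (moved)
  Node 3: index 6 -> 6 (same)
  Node 4: index 7 -> 7 (same)
  Node 5: index 0 -> 0 (same)
  Node 6: index 5 -> 4 (moved)
  Node 7: index 2 -> 2 (same)
Nodes that changed position: 2 6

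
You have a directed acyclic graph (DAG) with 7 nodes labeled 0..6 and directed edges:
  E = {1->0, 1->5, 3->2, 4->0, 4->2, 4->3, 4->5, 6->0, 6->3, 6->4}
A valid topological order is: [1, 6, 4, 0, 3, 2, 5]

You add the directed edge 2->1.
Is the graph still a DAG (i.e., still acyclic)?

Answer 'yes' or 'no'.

Answer: yes

Derivation:
Given toposort: [1, 6, 4, 0, 3, 2, 5]
Position of 2: index 5; position of 1: index 0
New edge 2->1: backward (u after v in old order)
Backward edge: old toposort is now invalid. Check if this creates a cycle.
Does 1 already reach 2? Reachable from 1: [0, 1, 5]. NO -> still a DAG (reorder needed).
Still a DAG? yes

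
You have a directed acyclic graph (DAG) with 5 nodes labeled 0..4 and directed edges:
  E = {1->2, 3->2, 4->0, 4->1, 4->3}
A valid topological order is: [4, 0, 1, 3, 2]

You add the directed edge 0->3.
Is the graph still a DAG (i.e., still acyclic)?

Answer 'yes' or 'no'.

Given toposort: [4, 0, 1, 3, 2]
Position of 0: index 1; position of 3: index 3
New edge 0->3: forward
Forward edge: respects the existing order. Still a DAG, same toposort still valid.
Still a DAG? yes

Answer: yes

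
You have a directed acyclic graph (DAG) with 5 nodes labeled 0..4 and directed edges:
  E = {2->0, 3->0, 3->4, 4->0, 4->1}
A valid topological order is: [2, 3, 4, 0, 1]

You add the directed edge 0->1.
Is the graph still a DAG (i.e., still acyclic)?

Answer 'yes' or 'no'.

Given toposort: [2, 3, 4, 0, 1]
Position of 0: index 3; position of 1: index 4
New edge 0->1: forward
Forward edge: respects the existing order. Still a DAG, same toposort still valid.
Still a DAG? yes

Answer: yes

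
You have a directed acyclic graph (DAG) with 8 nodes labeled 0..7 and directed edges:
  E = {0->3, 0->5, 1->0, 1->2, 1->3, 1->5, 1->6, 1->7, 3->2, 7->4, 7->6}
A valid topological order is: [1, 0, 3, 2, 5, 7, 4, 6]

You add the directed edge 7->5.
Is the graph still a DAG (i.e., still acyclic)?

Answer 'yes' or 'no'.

Given toposort: [1, 0, 3, 2, 5, 7, 4, 6]
Position of 7: index 5; position of 5: index 4
New edge 7->5: backward (u after v in old order)
Backward edge: old toposort is now invalid. Check if this creates a cycle.
Does 5 already reach 7? Reachable from 5: [5]. NO -> still a DAG (reorder needed).
Still a DAG? yes

Answer: yes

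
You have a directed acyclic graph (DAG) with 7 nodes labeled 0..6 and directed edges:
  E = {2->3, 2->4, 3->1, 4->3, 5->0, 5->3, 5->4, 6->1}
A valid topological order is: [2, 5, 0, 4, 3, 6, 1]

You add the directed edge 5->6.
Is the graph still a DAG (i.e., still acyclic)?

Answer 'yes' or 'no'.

Given toposort: [2, 5, 0, 4, 3, 6, 1]
Position of 5: index 1; position of 6: index 5
New edge 5->6: forward
Forward edge: respects the existing order. Still a DAG, same toposort still valid.
Still a DAG? yes

Answer: yes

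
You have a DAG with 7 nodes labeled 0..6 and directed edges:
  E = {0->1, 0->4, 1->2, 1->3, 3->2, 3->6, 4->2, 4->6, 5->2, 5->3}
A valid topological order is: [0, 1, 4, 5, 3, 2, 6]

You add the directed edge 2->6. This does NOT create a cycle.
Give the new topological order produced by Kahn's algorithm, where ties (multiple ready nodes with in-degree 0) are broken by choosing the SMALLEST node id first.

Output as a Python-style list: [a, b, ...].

Old toposort: [0, 1, 4, 5, 3, 2, 6]
Added edge: 2->6
Position of 2 (5) < position of 6 (6). Old order still valid.
Run Kahn's algorithm (break ties by smallest node id):
  initial in-degrees: [0, 1, 4, 2, 1, 0, 3]
  ready (indeg=0): [0, 5]
  pop 0: indeg[1]->0; indeg[4]->0 | ready=[1, 4, 5] | order so far=[0]
  pop 1: indeg[2]->3; indeg[3]->1 | ready=[4, 5] | order so far=[0, 1]
  pop 4: indeg[2]->2; indeg[6]->2 | ready=[5] | order so far=[0, 1, 4]
  pop 5: indeg[2]->1; indeg[3]->0 | ready=[3] | order so far=[0, 1, 4, 5]
  pop 3: indeg[2]->0; indeg[6]->1 | ready=[2] | order so far=[0, 1, 4, 5, 3]
  pop 2: indeg[6]->0 | ready=[6] | order so far=[0, 1, 4, 5, 3, 2]
  pop 6: no out-edges | ready=[] | order so far=[0, 1, 4, 5, 3, 2, 6]
  Result: [0, 1, 4, 5, 3, 2, 6]

Answer: [0, 1, 4, 5, 3, 2, 6]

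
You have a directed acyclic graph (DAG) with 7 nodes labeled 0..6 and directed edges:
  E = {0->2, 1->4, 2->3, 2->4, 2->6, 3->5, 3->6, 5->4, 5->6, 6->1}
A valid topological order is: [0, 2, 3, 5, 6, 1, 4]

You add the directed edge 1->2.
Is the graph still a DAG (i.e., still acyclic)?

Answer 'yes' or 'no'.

Given toposort: [0, 2, 3, 5, 6, 1, 4]
Position of 1: index 5; position of 2: index 1
New edge 1->2: backward (u after v in old order)
Backward edge: old toposort is now invalid. Check if this creates a cycle.
Does 2 already reach 1? Reachable from 2: [1, 2, 3, 4, 5, 6]. YES -> cycle!
Still a DAG? no

Answer: no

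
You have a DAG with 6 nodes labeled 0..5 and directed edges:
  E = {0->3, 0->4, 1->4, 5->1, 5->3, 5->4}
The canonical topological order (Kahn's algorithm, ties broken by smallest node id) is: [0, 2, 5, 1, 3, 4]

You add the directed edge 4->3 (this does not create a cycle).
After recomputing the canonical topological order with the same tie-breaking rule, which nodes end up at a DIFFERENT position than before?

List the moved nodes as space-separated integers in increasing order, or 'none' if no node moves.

Answer: 3 4

Derivation:
Old toposort: [0, 2, 5, 1, 3, 4]
Added edge 4->3
Recompute Kahn (smallest-id tiebreak):
  initial in-degrees: [0, 1, 0, 3, 3, 0]
  ready (indeg=0): [0, 2, 5]
  pop 0: indeg[3]->2; indeg[4]->2 | ready=[2, 5] | order so far=[0]
  pop 2: no out-edges | ready=[5] | order so far=[0, 2]
  pop 5: indeg[1]->0; indeg[3]->1; indeg[4]->1 | ready=[1] | order so far=[0, 2, 5]
  pop 1: indeg[4]->0 | ready=[4] | order so far=[0, 2, 5, 1]
  pop 4: indeg[3]->0 | ready=[3] | order so far=[0, 2, 5, 1, 4]
  pop 3: no out-edges | ready=[] | order so far=[0, 2, 5, 1, 4, 3]
New canonical toposort: [0, 2, 5, 1, 4, 3]
Compare positions:
  Node 0: index 0 -> 0 (same)
  Node 1: index 3 -> 3 (same)
  Node 2: index 1 -> 1 (same)
  Node 3: index 4 -> 5 (moved)
  Node 4: index 5 -> 4 (moved)
  Node 5: index 2 -> 2 (same)
Nodes that changed position: 3 4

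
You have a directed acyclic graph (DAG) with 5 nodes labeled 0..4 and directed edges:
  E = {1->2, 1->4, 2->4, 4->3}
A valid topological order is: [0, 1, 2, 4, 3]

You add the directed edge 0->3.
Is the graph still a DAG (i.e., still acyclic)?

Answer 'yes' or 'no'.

Given toposort: [0, 1, 2, 4, 3]
Position of 0: index 0; position of 3: index 4
New edge 0->3: forward
Forward edge: respects the existing order. Still a DAG, same toposort still valid.
Still a DAG? yes

Answer: yes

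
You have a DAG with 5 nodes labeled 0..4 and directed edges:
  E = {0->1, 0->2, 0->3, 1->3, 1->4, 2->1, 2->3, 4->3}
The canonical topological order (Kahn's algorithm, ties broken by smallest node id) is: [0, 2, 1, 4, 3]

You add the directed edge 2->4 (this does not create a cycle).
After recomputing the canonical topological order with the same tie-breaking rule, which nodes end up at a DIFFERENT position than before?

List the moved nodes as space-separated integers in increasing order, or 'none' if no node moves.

Answer: none

Derivation:
Old toposort: [0, 2, 1, 4, 3]
Added edge 2->4
Recompute Kahn (smallest-id tiebreak):
  initial in-degrees: [0, 2, 1, 4, 2]
  ready (indeg=0): [0]
  pop 0: indeg[1]->1; indeg[2]->0; indeg[3]->3 | ready=[2] | order so far=[0]
  pop 2: indeg[1]->0; indeg[3]->2; indeg[4]->1 | ready=[1] | order so far=[0, 2]
  pop 1: indeg[3]->1; indeg[4]->0 | ready=[4] | order so far=[0, 2, 1]
  pop 4: indeg[3]->0 | ready=[3] | order so far=[0, 2, 1, 4]
  pop 3: no out-edges | ready=[] | order so far=[0, 2, 1, 4, 3]
New canonical toposort: [0, 2, 1, 4, 3]
Compare positions:
  Node 0: index 0 -> 0 (same)
  Node 1: index 2 -> 2 (same)
  Node 2: index 1 -> 1 (same)
  Node 3: index 4 -> 4 (same)
  Node 4: index 3 -> 3 (same)
Nodes that changed position: none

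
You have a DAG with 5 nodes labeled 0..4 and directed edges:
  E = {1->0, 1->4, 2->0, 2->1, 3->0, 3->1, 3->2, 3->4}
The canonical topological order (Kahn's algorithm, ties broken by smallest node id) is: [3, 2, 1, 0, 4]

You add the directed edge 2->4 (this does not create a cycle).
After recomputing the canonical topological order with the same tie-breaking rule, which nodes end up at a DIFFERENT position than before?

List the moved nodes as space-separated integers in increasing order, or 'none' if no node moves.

Answer: none

Derivation:
Old toposort: [3, 2, 1, 0, 4]
Added edge 2->4
Recompute Kahn (smallest-id tiebreak):
  initial in-degrees: [3, 2, 1, 0, 3]
  ready (indeg=0): [3]
  pop 3: indeg[0]->2; indeg[1]->1; indeg[2]->0; indeg[4]->2 | ready=[2] | order so far=[3]
  pop 2: indeg[0]->1; indeg[1]->0; indeg[4]->1 | ready=[1] | order so far=[3, 2]
  pop 1: indeg[0]->0; indeg[4]->0 | ready=[0, 4] | order so far=[3, 2, 1]
  pop 0: no out-edges | ready=[4] | order so far=[3, 2, 1, 0]
  pop 4: no out-edges | ready=[] | order so far=[3, 2, 1, 0, 4]
New canonical toposort: [3, 2, 1, 0, 4]
Compare positions:
  Node 0: index 3 -> 3 (same)
  Node 1: index 2 -> 2 (same)
  Node 2: index 1 -> 1 (same)
  Node 3: index 0 -> 0 (same)
  Node 4: index 4 -> 4 (same)
Nodes that changed position: none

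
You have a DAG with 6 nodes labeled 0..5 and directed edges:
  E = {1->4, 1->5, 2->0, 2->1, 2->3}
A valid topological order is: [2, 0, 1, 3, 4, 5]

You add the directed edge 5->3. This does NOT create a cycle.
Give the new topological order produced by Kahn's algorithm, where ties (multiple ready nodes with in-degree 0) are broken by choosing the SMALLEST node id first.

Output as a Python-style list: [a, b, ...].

Old toposort: [2, 0, 1, 3, 4, 5]
Added edge: 5->3
Position of 5 (5) > position of 3 (3). Must reorder: 5 must now come before 3.
Run Kahn's algorithm (break ties by smallest node id):
  initial in-degrees: [1, 1, 0, 2, 1, 1]
  ready (indeg=0): [2]
  pop 2: indeg[0]->0; indeg[1]->0; indeg[3]->1 | ready=[0, 1] | order so far=[2]
  pop 0: no out-edges | ready=[1] | order so far=[2, 0]
  pop 1: indeg[4]->0; indeg[5]->0 | ready=[4, 5] | order so far=[2, 0, 1]
  pop 4: no out-edges | ready=[5] | order so far=[2, 0, 1, 4]
  pop 5: indeg[3]->0 | ready=[3] | order so far=[2, 0, 1, 4, 5]
  pop 3: no out-edges | ready=[] | order so far=[2, 0, 1, 4, 5, 3]
  Result: [2, 0, 1, 4, 5, 3]

Answer: [2, 0, 1, 4, 5, 3]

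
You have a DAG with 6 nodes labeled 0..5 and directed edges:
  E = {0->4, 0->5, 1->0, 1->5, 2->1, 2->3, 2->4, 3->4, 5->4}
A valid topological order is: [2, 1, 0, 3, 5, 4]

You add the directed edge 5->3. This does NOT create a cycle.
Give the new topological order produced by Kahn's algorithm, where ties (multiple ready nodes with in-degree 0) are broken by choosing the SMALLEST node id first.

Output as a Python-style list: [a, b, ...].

Old toposort: [2, 1, 0, 3, 5, 4]
Added edge: 5->3
Position of 5 (4) > position of 3 (3). Must reorder: 5 must now come before 3.
Run Kahn's algorithm (break ties by smallest node id):
  initial in-degrees: [1, 1, 0, 2, 4, 2]
  ready (indeg=0): [2]
  pop 2: indeg[1]->0; indeg[3]->1; indeg[4]->3 | ready=[1] | order so far=[2]
  pop 1: indeg[0]->0; indeg[5]->1 | ready=[0] | order so far=[2, 1]
  pop 0: indeg[4]->2; indeg[5]->0 | ready=[5] | order so far=[2, 1, 0]
  pop 5: indeg[3]->0; indeg[4]->1 | ready=[3] | order so far=[2, 1, 0, 5]
  pop 3: indeg[4]->0 | ready=[4] | order so far=[2, 1, 0, 5, 3]
  pop 4: no out-edges | ready=[] | order so far=[2, 1, 0, 5, 3, 4]
  Result: [2, 1, 0, 5, 3, 4]

Answer: [2, 1, 0, 5, 3, 4]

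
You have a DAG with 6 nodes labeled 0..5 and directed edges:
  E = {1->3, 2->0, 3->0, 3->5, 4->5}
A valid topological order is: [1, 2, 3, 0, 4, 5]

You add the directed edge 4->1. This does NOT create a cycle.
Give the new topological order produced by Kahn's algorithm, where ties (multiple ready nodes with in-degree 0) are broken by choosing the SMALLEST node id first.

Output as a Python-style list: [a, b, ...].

Answer: [2, 4, 1, 3, 0, 5]

Derivation:
Old toposort: [1, 2, 3, 0, 4, 5]
Added edge: 4->1
Position of 4 (4) > position of 1 (0). Must reorder: 4 must now come before 1.
Run Kahn's algorithm (break ties by smallest node id):
  initial in-degrees: [2, 1, 0, 1, 0, 2]
  ready (indeg=0): [2, 4]
  pop 2: indeg[0]->1 | ready=[4] | order so far=[2]
  pop 4: indeg[1]->0; indeg[5]->1 | ready=[1] | order so far=[2, 4]
  pop 1: indeg[3]->0 | ready=[3] | order so far=[2, 4, 1]
  pop 3: indeg[0]->0; indeg[5]->0 | ready=[0, 5] | order so far=[2, 4, 1, 3]
  pop 0: no out-edges | ready=[5] | order so far=[2, 4, 1, 3, 0]
  pop 5: no out-edges | ready=[] | order so far=[2, 4, 1, 3, 0, 5]
  Result: [2, 4, 1, 3, 0, 5]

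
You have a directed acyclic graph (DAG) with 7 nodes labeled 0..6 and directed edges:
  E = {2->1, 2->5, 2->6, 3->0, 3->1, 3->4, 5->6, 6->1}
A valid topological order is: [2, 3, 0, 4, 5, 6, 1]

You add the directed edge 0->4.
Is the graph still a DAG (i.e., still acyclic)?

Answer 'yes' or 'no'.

Given toposort: [2, 3, 0, 4, 5, 6, 1]
Position of 0: index 2; position of 4: index 3
New edge 0->4: forward
Forward edge: respects the existing order. Still a DAG, same toposort still valid.
Still a DAG? yes

Answer: yes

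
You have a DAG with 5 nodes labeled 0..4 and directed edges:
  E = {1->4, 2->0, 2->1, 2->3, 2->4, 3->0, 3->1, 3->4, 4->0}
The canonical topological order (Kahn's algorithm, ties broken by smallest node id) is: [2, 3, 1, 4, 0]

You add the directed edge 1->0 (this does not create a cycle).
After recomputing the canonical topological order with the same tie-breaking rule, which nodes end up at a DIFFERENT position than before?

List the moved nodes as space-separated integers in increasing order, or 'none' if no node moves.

Old toposort: [2, 3, 1, 4, 0]
Added edge 1->0
Recompute Kahn (smallest-id tiebreak):
  initial in-degrees: [4, 2, 0, 1, 3]
  ready (indeg=0): [2]
  pop 2: indeg[0]->3; indeg[1]->1; indeg[3]->0; indeg[4]->2 | ready=[3] | order so far=[2]
  pop 3: indeg[0]->2; indeg[1]->0; indeg[4]->1 | ready=[1] | order so far=[2, 3]
  pop 1: indeg[0]->1; indeg[4]->0 | ready=[4] | order so far=[2, 3, 1]
  pop 4: indeg[0]->0 | ready=[0] | order so far=[2, 3, 1, 4]
  pop 0: no out-edges | ready=[] | order so far=[2, 3, 1, 4, 0]
New canonical toposort: [2, 3, 1, 4, 0]
Compare positions:
  Node 0: index 4 -> 4 (same)
  Node 1: index 2 -> 2 (same)
  Node 2: index 0 -> 0 (same)
  Node 3: index 1 -> 1 (same)
  Node 4: index 3 -> 3 (same)
Nodes that changed position: none

Answer: none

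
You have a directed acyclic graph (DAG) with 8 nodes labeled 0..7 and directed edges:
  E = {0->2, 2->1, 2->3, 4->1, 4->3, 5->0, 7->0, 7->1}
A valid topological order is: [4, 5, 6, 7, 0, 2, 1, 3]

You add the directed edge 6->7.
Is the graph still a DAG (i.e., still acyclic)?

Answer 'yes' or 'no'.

Answer: yes

Derivation:
Given toposort: [4, 5, 6, 7, 0, 2, 1, 3]
Position of 6: index 2; position of 7: index 3
New edge 6->7: forward
Forward edge: respects the existing order. Still a DAG, same toposort still valid.
Still a DAG? yes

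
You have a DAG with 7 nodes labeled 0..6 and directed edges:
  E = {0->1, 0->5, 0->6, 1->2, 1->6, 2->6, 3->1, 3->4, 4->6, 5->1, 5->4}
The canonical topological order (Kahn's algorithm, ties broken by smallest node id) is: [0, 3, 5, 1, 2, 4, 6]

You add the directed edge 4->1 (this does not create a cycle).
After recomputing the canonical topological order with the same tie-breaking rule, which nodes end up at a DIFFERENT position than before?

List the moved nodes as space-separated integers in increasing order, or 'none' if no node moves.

Answer: 1 2 4

Derivation:
Old toposort: [0, 3, 5, 1, 2, 4, 6]
Added edge 4->1
Recompute Kahn (smallest-id tiebreak):
  initial in-degrees: [0, 4, 1, 0, 2, 1, 4]
  ready (indeg=0): [0, 3]
  pop 0: indeg[1]->3; indeg[5]->0; indeg[6]->3 | ready=[3, 5] | order so far=[0]
  pop 3: indeg[1]->2; indeg[4]->1 | ready=[5] | order so far=[0, 3]
  pop 5: indeg[1]->1; indeg[4]->0 | ready=[4] | order so far=[0, 3, 5]
  pop 4: indeg[1]->0; indeg[6]->2 | ready=[1] | order so far=[0, 3, 5, 4]
  pop 1: indeg[2]->0; indeg[6]->1 | ready=[2] | order so far=[0, 3, 5, 4, 1]
  pop 2: indeg[6]->0 | ready=[6] | order so far=[0, 3, 5, 4, 1, 2]
  pop 6: no out-edges | ready=[] | order so far=[0, 3, 5, 4, 1, 2, 6]
New canonical toposort: [0, 3, 5, 4, 1, 2, 6]
Compare positions:
  Node 0: index 0 -> 0 (same)
  Node 1: index 3 -> 4 (moved)
  Node 2: index 4 -> 5 (moved)
  Node 3: index 1 -> 1 (same)
  Node 4: index 5 -> 3 (moved)
  Node 5: index 2 -> 2 (same)
  Node 6: index 6 -> 6 (same)
Nodes that changed position: 1 2 4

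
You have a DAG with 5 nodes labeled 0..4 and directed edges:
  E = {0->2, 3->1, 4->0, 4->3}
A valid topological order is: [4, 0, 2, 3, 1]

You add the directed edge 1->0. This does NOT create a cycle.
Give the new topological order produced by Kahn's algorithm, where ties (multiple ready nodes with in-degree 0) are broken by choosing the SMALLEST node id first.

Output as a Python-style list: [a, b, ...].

Old toposort: [4, 0, 2, 3, 1]
Added edge: 1->0
Position of 1 (4) > position of 0 (1). Must reorder: 1 must now come before 0.
Run Kahn's algorithm (break ties by smallest node id):
  initial in-degrees: [2, 1, 1, 1, 0]
  ready (indeg=0): [4]
  pop 4: indeg[0]->1; indeg[3]->0 | ready=[3] | order so far=[4]
  pop 3: indeg[1]->0 | ready=[1] | order so far=[4, 3]
  pop 1: indeg[0]->0 | ready=[0] | order so far=[4, 3, 1]
  pop 0: indeg[2]->0 | ready=[2] | order so far=[4, 3, 1, 0]
  pop 2: no out-edges | ready=[] | order so far=[4, 3, 1, 0, 2]
  Result: [4, 3, 1, 0, 2]

Answer: [4, 3, 1, 0, 2]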